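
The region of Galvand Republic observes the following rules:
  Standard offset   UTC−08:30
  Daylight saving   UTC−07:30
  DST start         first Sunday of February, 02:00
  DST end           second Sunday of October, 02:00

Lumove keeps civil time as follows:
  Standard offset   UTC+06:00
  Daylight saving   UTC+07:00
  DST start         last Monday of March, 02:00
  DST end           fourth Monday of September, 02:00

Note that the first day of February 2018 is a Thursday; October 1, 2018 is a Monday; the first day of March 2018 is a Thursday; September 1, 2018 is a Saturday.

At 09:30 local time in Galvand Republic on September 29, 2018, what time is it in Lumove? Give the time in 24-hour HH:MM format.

23:00

1 February 2018 is a Thursday, so the first Sunday is February 4.
1 October 2018 is a Monday, so the first Sunday is October 7 and the second is October 14.
Daylight saving runs 4 February – 14 October; September 29, 2018 is inside that window, so Galvand Republic is at UTC−07:30.
09:30 Galvand Republic + 7h30m = 17:00 UTC.
1 March 2018 is a Thursday, so Mondays fall on 5, 12, 19, 26; the last is March 26.
1 September 2018 is a Saturday, so the first Monday is September 3 and the fourth is September 24.
At the standard offset (UTC+06:00), 17:00 UTC + 6h = 23:00 Lumove standard time.
The standard-time date in Lumove, September 29, 2018, is outside the daylight-saving period (26 March – 24 September), so Lumove is on standard time, UTC+06:00.
17:00 UTC + 6h = 23:00 Lumove.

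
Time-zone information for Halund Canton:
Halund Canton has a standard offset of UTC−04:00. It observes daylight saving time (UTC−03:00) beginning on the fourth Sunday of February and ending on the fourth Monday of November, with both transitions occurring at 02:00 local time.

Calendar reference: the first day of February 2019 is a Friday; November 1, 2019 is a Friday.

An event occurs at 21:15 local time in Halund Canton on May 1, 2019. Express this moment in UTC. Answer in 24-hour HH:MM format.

00:15

1 February 2019 is a Friday, so the first Sunday is February 3 and the fourth is February 24.
1 November 2019 is a Friday, so the first Monday is November 4 and the fourth is November 25.
Daylight saving runs 24 February – 25 November; May 1, 2019 is inside that window, so Halund Canton is at UTC−03:00.
21:15 local + 3h = 00:15 UTC (rolling into the next day, 2 May 2019).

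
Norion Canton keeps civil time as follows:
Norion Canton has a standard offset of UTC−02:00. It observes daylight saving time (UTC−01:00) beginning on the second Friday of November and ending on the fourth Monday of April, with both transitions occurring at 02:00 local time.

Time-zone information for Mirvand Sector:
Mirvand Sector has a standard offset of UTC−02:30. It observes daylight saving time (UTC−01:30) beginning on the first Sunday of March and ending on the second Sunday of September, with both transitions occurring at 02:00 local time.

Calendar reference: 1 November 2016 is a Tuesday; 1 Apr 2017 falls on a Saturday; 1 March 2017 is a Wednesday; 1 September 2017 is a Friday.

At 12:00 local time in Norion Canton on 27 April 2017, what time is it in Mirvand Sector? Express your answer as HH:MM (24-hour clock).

12:30

1 November 2016 is a Tuesday, so the first Friday is November 4 and the second is November 11.
1 April 2017 is a Saturday, so the first Monday is April 3 and the fourth is April 24.
27 April 2017 does not fall between 11 November 2016 and 24 April 2017, so daylight saving is not in effect and Norion Canton is at UTC−02:00.
12:00 Norion Canton + 2h = 14:00 UTC.
1 March 2017 is a Wednesday, so the first Sunday is March 5.
1 September 2017 is a Friday, so the first Sunday is September 3 and the second is September 10.
At the standard offset (UTC−02:30), 14:00 UTC − 2h30m = 11:30 Mirvand Sector standard time.
Daylight saving runs 5 March – 10 September; the standard-time date in Mirvand Sector, 27 April 2017, is inside that window, so Mirvand Sector is at UTC−01:30.
14:00 UTC − 1h30m = 12:30 Mirvand Sector.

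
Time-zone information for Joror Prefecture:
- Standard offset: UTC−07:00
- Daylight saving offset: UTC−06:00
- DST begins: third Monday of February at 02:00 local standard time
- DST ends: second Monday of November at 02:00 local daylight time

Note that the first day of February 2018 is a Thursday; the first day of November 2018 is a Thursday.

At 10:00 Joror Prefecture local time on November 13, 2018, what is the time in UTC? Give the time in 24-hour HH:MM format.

1 February 2018 is a Thursday, so the first Monday is February 5 and the third is February 19.
1 November 2018 is a Thursday, so the first Monday is November 5 and the second is November 12.
Daylight saving runs 19 February – 12 November; November 13, 2018 is outside that window, so Joror Prefecture is on standard time at UTC−07:00.
10:00 local + 7h = 17:00 UTC.

17:00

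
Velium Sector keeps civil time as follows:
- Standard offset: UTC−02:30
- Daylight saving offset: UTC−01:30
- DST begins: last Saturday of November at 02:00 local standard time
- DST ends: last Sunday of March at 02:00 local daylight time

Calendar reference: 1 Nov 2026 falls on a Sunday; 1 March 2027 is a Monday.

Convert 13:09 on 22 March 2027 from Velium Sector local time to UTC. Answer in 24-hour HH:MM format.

14:39

1 November 2026 is a Sunday, so Saturdays fall on 7, 14, 21, 28; the last is November 28.
1 March 2027 is a Monday, so Sundays fall on 7, 14, 21, 28; the last is March 28.
22 March 2027 lies within the daylight-saving period (28 November 2026 – 28 March 2027), so Velium Sector is on daylight time, UTC−01:30.
13:09 local + 1h30m = 14:39 UTC.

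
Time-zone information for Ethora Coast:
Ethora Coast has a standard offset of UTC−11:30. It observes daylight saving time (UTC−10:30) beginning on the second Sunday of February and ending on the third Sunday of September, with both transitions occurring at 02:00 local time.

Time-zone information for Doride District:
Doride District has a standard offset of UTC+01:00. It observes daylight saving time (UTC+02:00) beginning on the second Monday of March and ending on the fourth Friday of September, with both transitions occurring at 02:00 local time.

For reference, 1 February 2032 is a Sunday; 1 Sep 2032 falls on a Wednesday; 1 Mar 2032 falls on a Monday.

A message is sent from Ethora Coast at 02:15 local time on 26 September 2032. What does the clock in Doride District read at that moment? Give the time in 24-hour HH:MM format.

1 February 2032 is a Sunday, so the first Sunday is February 1 and the second is February 8.
1 September 2032 is a Wednesday, so the first Sunday is September 5 and the third is September 19.
Daylight saving runs 8 February – 19 September; 26 September 2032 is outside that window, so Ethora Coast is on standard time at UTC−11:30.
02:15 Ethora Coast + 11h30m = 13:45 UTC.
1 March 2032 is a Monday, so the first Monday is March 1 and the second is March 8.
1 September 2032 is a Wednesday, so the first Friday is September 3 and the fourth is September 24.
At the standard offset (UTC+01:00), 13:45 UTC + 1h = 14:45 Doride District standard time.
The standard-time date in Doride District, 26 September 2032, does not fall between 8 March and 24 September, so daylight saving is not in effect and Doride District is at UTC+01:00.
13:45 UTC + 1h = 14:45 Doride District.

14:45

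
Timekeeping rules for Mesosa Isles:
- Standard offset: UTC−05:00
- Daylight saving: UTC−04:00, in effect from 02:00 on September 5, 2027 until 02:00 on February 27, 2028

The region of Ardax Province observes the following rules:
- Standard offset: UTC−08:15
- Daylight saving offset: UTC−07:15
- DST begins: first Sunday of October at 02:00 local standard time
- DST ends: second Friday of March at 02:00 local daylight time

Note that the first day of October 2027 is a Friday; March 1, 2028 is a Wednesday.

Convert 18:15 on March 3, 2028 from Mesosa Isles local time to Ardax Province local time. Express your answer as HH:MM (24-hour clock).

16:00

March 3, 2028 is outside the daylight-saving period (5 September 2027 – 27 February 2028), so Mesosa Isles is on standard time, UTC−05:00.
18:15 Mesosa Isles + 5h = 23:15 UTC.
1 October 2027 is a Friday, so the first Sunday is October 3.
1 March 2028 is a Wednesday, so the first Friday is March 3 and the second is March 10.
At the standard offset (UTC−08:15), 23:15 UTC − 8h15m = 15:00 Ardax Province standard time.
Daylight saving runs 3 October 2027 – 10 March 2028; the standard-time date in Ardax Province, March 3, 2028, is inside that window, so Ardax Province is at UTC−07:15.
23:15 UTC − 7h15m = 16:00 Ardax Province.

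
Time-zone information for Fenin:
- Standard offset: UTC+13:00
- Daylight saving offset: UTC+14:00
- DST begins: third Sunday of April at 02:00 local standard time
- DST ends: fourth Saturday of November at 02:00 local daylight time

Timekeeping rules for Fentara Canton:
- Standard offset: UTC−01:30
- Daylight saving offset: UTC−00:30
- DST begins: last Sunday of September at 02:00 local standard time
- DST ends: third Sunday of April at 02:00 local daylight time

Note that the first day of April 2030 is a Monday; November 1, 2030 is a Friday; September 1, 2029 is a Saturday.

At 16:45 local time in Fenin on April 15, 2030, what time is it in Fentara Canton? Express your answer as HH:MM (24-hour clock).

03:15

1 April 2030 is a Monday, so the first Sunday is April 7 and the third is April 21.
1 November 2030 is a Friday, so the first Saturday is November 2 and the fourth is November 23.
Daylight saving runs 21 April – 23 November; April 15, 2030 is outside that window, so Fenin is on standard time at UTC+13:00.
16:45 Fenin − 13h = 03:45 UTC.
1 September 2029 is a Saturday, so Sundays fall on 2, 9, 16, 23, 30; the last is September 30.
1 April 2030 is a Monday, so the first Sunday is April 7 and the third is April 21.
At the standard offset (UTC−01:30), 03:45 UTC − 1h30m = 02:15 Fentara Canton standard time.
The standard-time date in Fentara Canton, April 15, 2030, falls between 30 September 2029 and 21 April 2030, so daylight saving is in effect and Fentara Canton is at UTC−00:30.
03:45 UTC − 0h30m = 03:15 Fentara Canton.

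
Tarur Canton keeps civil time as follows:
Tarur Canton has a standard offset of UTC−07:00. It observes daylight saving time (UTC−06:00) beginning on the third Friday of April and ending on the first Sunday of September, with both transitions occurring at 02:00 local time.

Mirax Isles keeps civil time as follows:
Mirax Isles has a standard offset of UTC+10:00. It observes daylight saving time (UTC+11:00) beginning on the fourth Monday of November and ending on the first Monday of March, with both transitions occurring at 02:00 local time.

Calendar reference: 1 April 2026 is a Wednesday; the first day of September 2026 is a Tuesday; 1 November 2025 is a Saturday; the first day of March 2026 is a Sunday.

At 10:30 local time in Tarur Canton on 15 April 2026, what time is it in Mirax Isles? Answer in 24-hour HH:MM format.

1 April 2026 is a Wednesday, so the first Friday is April 3 and the third is April 17.
1 September 2026 is a Tuesday, so the first Sunday is September 6.
15 April 2026 does not fall between 17 April and 6 September, so daylight saving is not in effect and Tarur Canton is at UTC−07:00.
10:30 Tarur Canton + 7h = 17:30 UTC.
1 November 2025 is a Saturday, so the first Monday is November 3 and the fourth is November 24.
1 March 2026 is a Sunday, so the first Monday is March 2.
At the standard offset (UTC+10:00), 17:30 UTC + 10h = 03:30 Mirax Isles standard time (rolling into the next day, 16 April 2026).
The standard-time date in Mirax Isles, 16 April 2026, is outside the daylight-saving period (24 November 2025 – 2 March 2026), so Mirax Isles is on standard time, UTC+10:00.
17:30 UTC + 10h = 03:30 Mirax Isles (rolling into the next day, 16 April 2026).

03:30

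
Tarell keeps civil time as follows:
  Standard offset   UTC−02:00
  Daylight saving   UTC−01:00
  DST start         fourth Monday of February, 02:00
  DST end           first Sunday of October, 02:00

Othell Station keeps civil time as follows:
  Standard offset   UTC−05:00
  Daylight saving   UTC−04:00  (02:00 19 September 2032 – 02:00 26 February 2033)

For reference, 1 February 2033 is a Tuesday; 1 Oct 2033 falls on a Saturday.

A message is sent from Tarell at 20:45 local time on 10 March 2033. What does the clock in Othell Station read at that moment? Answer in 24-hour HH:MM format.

16:45

1 February 2033 is a Tuesday, so the first Monday is February 7 and the fourth is February 28.
1 October 2033 is a Saturday, so the first Sunday is October 2.
10 March 2033 falls between 28 February and 2 October, so daylight saving is in effect and Tarell is at UTC−01:00.
20:45 Tarell + 1h = 21:45 UTC.
At the standard offset (UTC−05:00), 21:45 UTC − 5h = 16:45 Othell Station standard time.
The standard-time date in Othell Station, 10 March 2033, is outside the daylight-saving period (19 September 2032 – 26 February 2033), so Othell Station is on standard time, UTC−05:00.
21:45 UTC − 5h = 16:45 Othell Station.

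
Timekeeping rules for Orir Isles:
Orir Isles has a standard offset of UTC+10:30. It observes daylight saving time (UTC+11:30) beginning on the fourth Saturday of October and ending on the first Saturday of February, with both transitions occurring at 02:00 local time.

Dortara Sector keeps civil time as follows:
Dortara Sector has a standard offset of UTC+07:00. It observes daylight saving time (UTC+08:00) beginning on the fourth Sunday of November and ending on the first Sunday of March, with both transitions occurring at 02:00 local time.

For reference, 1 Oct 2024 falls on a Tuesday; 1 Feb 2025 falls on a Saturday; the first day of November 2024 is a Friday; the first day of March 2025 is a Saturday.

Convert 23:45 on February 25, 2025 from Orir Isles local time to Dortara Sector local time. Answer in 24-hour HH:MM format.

1 October 2024 is a Tuesday, so the first Saturday is October 5 and the fourth is October 26.
1 February 2025 is a Saturday, so the first Saturday is February 1.
Daylight saving runs 26 October 2024 – 1 February 2025; February 25, 2025 is outside that window, so Orir Isles is on standard time at UTC+10:30.
23:45 Orir Isles − 10h30m = 13:15 UTC.
1 November 2024 is a Friday, so the first Sunday is November 3 and the fourth is November 24.
1 March 2025 is a Saturday, so the first Sunday is March 2.
At the standard offset (UTC+07:00), 13:15 UTC + 7h = 20:15 Dortara Sector standard time.
The standard-time date in Dortara Sector, February 25, 2025, lies within the daylight-saving period (24 November 2024 – 2 March 2025), so Dortara Sector is on daylight time, UTC+08:00.
13:15 UTC + 8h = 21:15 Dortara Sector.

21:15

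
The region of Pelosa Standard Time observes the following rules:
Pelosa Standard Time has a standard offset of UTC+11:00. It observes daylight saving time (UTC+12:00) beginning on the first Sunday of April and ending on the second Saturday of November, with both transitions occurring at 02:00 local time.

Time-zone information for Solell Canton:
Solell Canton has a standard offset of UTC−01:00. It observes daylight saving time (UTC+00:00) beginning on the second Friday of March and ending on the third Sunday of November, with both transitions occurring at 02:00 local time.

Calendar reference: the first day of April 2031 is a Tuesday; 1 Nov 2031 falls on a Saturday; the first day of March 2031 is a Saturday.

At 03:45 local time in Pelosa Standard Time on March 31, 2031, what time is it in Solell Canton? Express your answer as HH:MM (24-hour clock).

1 April 2031 is a Tuesday, so the first Sunday is April 6.
1 November 2031 is a Saturday, so the first Saturday is November 1 and the second is November 8.
March 31, 2031 does not fall between 6 April and 8 November, so daylight saving is not in effect and Pelosa Standard Time is at UTC+11:00.
03:45 Pelosa Standard Time − 11h = 16:45 UTC (rolling into the previous day, 30 March 2031).
1 March 2031 is a Saturday, so the first Friday is March 7 and the second is March 14.
1 November 2031 is a Saturday, so the first Sunday is November 2 and the third is November 16.
At the standard offset (UTC−01:00), 16:45 UTC − 1h = 15:45 Solell Canton standard time.
The standard-time date in Solell Canton, March 30, 2031, falls between 14 March and 16 November, so daylight saving is in effect and Solell Canton is at UTC+00:00.
16:45 UTC + 0h = 16:45 Solell Canton.

16:45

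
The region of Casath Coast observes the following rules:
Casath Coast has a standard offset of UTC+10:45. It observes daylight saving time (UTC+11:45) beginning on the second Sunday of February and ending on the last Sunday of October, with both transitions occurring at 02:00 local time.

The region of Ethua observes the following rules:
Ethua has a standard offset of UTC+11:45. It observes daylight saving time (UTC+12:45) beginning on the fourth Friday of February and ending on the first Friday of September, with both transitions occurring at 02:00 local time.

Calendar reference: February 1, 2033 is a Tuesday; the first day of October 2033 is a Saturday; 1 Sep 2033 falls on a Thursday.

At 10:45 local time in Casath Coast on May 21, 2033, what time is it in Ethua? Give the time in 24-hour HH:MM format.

11:45

1 February 2033 is a Tuesday, so the first Sunday is February 6 and the second is February 13.
1 October 2033 is a Saturday, so Sundays fall on 2, 9, 16, 23, 30; the last is October 30.
Daylight saving runs 13 February – 30 October; May 21, 2033 is inside that window, so Casath Coast is at UTC+11:45.
10:45 Casath Coast − 11h45m = 23:00 UTC (rolling into the previous day, 20 May 2033).
1 February 2033 is a Tuesday, so the first Friday is February 4 and the fourth is February 25.
1 September 2033 is a Thursday, so the first Friday is September 2.
At the standard offset (UTC+11:45), 23:00 UTC + 11h45m = 10:45 Ethua standard time (rolling into the next day, 21 May 2033).
The standard-time date in Ethua, May 21, 2033, falls between 25 February and 2 September, so daylight saving is in effect and Ethua is at UTC+12:45.
23:00 UTC + 12h45m = 11:45 Ethua (rolling into the next day, 21 May 2033).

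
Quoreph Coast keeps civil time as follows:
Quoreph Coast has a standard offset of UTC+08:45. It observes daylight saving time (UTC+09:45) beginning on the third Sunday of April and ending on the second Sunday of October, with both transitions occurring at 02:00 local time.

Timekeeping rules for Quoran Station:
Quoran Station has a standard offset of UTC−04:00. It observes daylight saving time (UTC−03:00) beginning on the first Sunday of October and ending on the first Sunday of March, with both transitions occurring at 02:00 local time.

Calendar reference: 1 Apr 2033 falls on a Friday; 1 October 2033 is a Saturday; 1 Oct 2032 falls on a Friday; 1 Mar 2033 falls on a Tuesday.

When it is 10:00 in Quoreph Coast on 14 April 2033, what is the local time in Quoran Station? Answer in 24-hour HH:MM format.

21:15

1 April 2033 is a Friday, so the first Sunday is April 3 and the third is April 17.
1 October 2033 is a Saturday, so the first Sunday is October 2 and the second is October 9.
14 April 2033 is outside the daylight-saving period (17 April – 9 October), so Quoreph Coast is on standard time, UTC+08:45.
10:00 Quoreph Coast − 8h45m = 01:15 UTC.
1 October 2032 is a Friday, so the first Sunday is October 3.
1 March 2033 is a Tuesday, so the first Sunday is March 6.
At the standard offset (UTC−04:00), 01:15 UTC − 4h = 21:15 Quoran Station standard time (rolling into the previous day, 13 April 2033).
Daylight saving runs 3 October 2032 – 6 March 2033; the standard-time date in Quoran Station, 13 April 2033, is outside that window, so Quoran Station is on standard time at UTC−04:00.
01:15 UTC − 4h = 21:15 Quoran Station (rolling into the previous day, 13 April 2033).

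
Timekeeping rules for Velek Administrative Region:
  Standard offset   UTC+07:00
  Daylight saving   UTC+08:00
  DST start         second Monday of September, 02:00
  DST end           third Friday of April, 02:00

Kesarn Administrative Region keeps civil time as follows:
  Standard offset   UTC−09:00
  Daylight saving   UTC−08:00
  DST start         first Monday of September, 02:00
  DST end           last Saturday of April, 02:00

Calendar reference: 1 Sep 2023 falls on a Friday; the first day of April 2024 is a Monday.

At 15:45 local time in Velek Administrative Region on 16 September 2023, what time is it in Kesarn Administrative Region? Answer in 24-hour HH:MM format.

23:45

1 September 2023 is a Friday, so the first Monday is September 4 and the second is September 11.
1 April 2024 is a Monday, so the first Friday is April 5 and the third is April 19.
16 September 2023 falls between 11 September 2023 and 19 April 2024, so daylight saving is in effect and Velek Administrative Region is at UTC+08:00.
15:45 Velek Administrative Region − 8h = 07:45 UTC.
1 September 2023 is a Friday, so the first Monday is September 4.
1 April 2024 is a Monday, so Saturdays fall on 6, 13, 20, 27; the last is April 27.
At the standard offset (UTC−09:00), 07:45 UTC − 9h = 22:45 Kesarn Administrative Region standard time (rolling into the previous day, 15 September 2023).
The standard-time date in Kesarn Administrative Region, 15 September 2023, lies within the daylight-saving period (4 September 2023 – 27 April 2024), so Kesarn Administrative Region is on daylight time, UTC−08:00.
07:45 UTC − 8h = 23:45 Kesarn Administrative Region (rolling into the previous day, 15 September 2023).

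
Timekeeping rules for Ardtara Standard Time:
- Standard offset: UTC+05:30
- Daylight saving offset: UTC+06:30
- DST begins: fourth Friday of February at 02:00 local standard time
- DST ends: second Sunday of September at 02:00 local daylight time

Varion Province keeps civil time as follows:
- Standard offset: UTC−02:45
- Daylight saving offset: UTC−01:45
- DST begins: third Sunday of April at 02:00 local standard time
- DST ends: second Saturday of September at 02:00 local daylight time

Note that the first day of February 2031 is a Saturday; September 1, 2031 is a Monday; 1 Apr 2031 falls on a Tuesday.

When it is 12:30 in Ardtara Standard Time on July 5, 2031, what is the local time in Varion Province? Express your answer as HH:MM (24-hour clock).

1 February 2031 is a Saturday, so the first Friday is February 7 and the fourth is February 28.
1 September 2031 is a Monday, so the first Sunday is September 7 and the second is September 14.
Daylight saving runs 28 February – 14 September; July 5, 2031 is inside that window, so Ardtara Standard Time is at UTC+06:30.
12:30 Ardtara Standard Time − 6h30m = 06:00 UTC.
1 April 2031 is a Tuesday, so the first Sunday is April 6 and the third is April 20.
1 September 2031 is a Monday, so the first Saturday is September 6 and the second is September 13.
At the standard offset (UTC−02:45), 06:00 UTC − 2h45m = 03:15 Varion Province standard time.
The standard-time date in Varion Province, July 5, 2031, lies within the daylight-saving period (20 April – 13 September), so Varion Province is on daylight time, UTC−01:45.
06:00 UTC − 1h45m = 04:15 Varion Province.

04:15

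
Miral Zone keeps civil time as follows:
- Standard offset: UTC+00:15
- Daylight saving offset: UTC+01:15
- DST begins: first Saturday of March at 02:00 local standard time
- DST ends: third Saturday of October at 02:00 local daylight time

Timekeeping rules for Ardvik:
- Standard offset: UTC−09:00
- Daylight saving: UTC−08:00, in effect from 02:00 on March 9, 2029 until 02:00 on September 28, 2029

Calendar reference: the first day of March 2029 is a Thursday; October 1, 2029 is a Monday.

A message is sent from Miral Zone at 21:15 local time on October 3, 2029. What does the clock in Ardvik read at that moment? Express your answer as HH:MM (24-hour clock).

11:00

1 March 2029 is a Thursday, so the first Saturday is March 3.
1 October 2029 is a Monday, so the first Saturday is October 6 and the third is October 20.
Daylight saving runs 3 March – 20 October; October 3, 2029 is inside that window, so Miral Zone is at UTC+01:15.
21:15 Miral Zone − 1h15m = 20:00 UTC.
At the standard offset (UTC−09:00), 20:00 UTC − 9h = 11:00 Ardvik standard time.
The standard-time date in Ardvik, October 3, 2029, does not fall between 9 March and 28 September, so daylight saving is not in effect and Ardvik is at UTC−09:00.
20:00 UTC − 9h = 11:00 Ardvik.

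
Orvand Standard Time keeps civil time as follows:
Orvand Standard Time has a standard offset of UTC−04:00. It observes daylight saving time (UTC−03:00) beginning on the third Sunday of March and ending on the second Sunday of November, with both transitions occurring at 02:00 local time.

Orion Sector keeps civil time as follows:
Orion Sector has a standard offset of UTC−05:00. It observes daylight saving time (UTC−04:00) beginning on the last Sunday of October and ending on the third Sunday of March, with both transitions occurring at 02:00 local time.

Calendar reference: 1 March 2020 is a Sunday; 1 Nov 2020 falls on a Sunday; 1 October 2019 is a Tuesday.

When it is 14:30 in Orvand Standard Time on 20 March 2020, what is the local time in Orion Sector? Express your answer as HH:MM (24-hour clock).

1 March 2020 is a Sunday, so the first Sunday is March 1 and the third is March 15.
1 November 2020 is a Sunday, so the first Sunday is November 1 and the second is November 8.
Daylight saving runs 15 March – 8 November; 20 March 2020 is inside that window, so Orvand Standard Time is at UTC−03:00.
14:30 Orvand Standard Time + 3h = 17:30 UTC.
1 October 2019 is a Tuesday, so Sundays fall on 6, 13, 20, 27; the last is October 27.
1 March 2020 is a Sunday, so the first Sunday is March 1 and the third is March 15.
At the standard offset (UTC−05:00), 17:30 UTC − 5h = 12:30 Orion Sector standard time.
Daylight saving runs 27 October 2019 – 15 March 2020; the standard-time date in Orion Sector, 20 March 2020, is outside that window, so Orion Sector is on standard time at UTC−05:00.
17:30 UTC − 5h = 12:30 Orion Sector.

12:30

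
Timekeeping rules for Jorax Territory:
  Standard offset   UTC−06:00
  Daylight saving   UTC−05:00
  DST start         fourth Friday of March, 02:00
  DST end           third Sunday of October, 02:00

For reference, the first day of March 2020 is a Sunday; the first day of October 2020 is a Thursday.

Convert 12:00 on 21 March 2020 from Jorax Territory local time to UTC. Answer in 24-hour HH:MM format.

18:00

1 March 2020 is a Sunday, so the first Friday is March 6 and the fourth is March 27.
1 October 2020 is a Thursday, so the first Sunday is October 4 and the third is October 18.
21 March 2020 is outside the daylight-saving period (27 March – 18 October), so Jorax Territory is on standard time, UTC−06:00.
12:00 local + 6h = 18:00 UTC.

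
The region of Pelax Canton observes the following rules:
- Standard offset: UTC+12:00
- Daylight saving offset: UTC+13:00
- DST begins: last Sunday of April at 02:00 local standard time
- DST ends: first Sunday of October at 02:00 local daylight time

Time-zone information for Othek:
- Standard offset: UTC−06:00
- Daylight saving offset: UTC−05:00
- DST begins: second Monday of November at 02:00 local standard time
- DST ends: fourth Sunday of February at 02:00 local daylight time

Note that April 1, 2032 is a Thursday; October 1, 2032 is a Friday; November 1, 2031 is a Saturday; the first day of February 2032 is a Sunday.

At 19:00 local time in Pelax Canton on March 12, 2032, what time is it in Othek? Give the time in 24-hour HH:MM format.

01:00

1 April 2032 is a Thursday, so Sundays fall on 4, 11, 18, 25; the last is April 25.
1 October 2032 is a Friday, so the first Sunday is October 3.
March 12, 2032 does not fall between 25 April and 3 October, so daylight saving is not in effect and Pelax Canton is at UTC+12:00.
19:00 Pelax Canton − 12h = 07:00 UTC.
1 November 2031 is a Saturday, so the first Monday is November 3 and the second is November 10.
1 February 2032 is a Sunday, so the first Sunday is February 1 and the fourth is February 22.
At the standard offset (UTC−06:00), 07:00 UTC − 6h = 01:00 Othek standard time.
The standard-time date in Othek, March 12, 2032, is outside the daylight-saving period (10 November 2031 – 22 February 2032), so Othek is on standard time, UTC−06:00.
07:00 UTC − 6h = 01:00 Othek.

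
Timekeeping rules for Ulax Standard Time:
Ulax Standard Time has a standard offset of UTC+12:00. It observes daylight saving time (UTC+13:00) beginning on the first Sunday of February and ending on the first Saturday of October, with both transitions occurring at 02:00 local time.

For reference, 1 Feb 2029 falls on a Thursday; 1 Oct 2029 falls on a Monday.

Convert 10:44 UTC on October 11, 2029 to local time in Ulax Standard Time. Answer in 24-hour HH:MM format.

22:44

1 February 2029 is a Thursday, so the first Sunday is February 4.
1 October 2029 is a Monday, so the first Saturday is October 6.
At the standard offset (UTC+12:00), 10:44 UTC + 12h = 22:44 Ulax Standard Time standard time.
Daylight saving runs 4 February – 6 October; the standard-time date in Ulax Standard Time, October 11, 2029, is outside that window, so Ulax Standard Time is on standard time at UTC+12:00.
10:44 UTC + 12h = 22:44 local.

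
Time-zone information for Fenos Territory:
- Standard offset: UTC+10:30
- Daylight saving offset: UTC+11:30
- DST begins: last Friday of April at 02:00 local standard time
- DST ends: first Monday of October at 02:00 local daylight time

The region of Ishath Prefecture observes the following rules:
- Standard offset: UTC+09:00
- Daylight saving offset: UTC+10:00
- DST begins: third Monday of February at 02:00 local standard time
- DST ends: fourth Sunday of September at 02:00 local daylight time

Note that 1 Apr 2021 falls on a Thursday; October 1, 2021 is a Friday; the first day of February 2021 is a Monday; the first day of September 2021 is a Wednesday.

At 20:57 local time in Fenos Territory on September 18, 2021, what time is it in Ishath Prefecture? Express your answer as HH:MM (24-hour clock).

1 April 2021 is a Thursday, so Fridays fall on 2, 9, 16, 23, 30; the last is April 30.
1 October 2021 is a Friday, so the first Monday is October 4.
Daylight saving runs 30 April – 4 October; September 18, 2021 is inside that window, so Fenos Territory is at UTC+11:30.
20:57 Fenos Territory − 11h30m = 09:27 UTC.
1 February 2021 is a Monday, so the first Monday is February 1 and the third is February 15.
1 September 2021 is a Wednesday, so the first Sunday is September 5 and the fourth is September 26.
At the standard offset (UTC+09:00), 09:27 UTC + 9h = 18:27 Ishath Prefecture standard time.
The standard-time date in Ishath Prefecture, September 18, 2021, lies within the daylight-saving period (15 February – 26 September), so Ishath Prefecture is on daylight time, UTC+10:00.
09:27 UTC + 10h = 19:27 Ishath Prefecture.

19:27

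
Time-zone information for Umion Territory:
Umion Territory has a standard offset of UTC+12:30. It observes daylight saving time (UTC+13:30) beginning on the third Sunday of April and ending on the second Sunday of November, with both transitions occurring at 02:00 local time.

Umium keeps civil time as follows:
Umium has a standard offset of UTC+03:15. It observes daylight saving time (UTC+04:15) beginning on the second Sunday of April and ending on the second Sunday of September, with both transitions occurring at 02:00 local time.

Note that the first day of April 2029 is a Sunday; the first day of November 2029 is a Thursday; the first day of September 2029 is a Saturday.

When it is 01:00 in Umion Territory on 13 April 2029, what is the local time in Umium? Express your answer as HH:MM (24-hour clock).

1 April 2029 is a Sunday, so the first Sunday is April 1 and the third is April 15.
1 November 2029 is a Thursday, so the first Sunday is November 4 and the second is November 11.
13 April 2029 does not fall between 15 April and 11 November, so daylight saving is not in effect and Umion Territory is at UTC+12:30.
01:00 Umion Territory − 12h30m = 12:30 UTC (rolling into the previous day, 12 April 2029).
1 April 2029 is a Sunday, so the first Sunday is April 1 and the second is April 8.
1 September 2029 is a Saturday, so the first Sunday is September 2 and the second is September 9.
At the standard offset (UTC+03:15), 12:30 UTC + 3h15m = 15:45 Umium standard time.
The standard-time date in Umium, 12 April 2029, lies within the daylight-saving period (8 April – 9 September), so Umium is on daylight time, UTC+04:15.
12:30 UTC + 4h15m = 16:45 Umium.

16:45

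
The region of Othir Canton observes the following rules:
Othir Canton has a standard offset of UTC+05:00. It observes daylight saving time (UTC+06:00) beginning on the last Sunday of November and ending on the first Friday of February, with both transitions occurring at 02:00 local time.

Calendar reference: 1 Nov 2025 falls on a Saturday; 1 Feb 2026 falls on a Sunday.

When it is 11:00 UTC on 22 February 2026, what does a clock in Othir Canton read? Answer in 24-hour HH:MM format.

1 November 2025 is a Saturday, so Sundays fall on 2, 9, 16, 23, 30; the last is November 30.
1 February 2026 is a Sunday, so the first Friday is February 6.
At the standard offset (UTC+05:00), 11:00 UTC + 5h = 16:00 Othir Canton standard time.
Daylight saving runs 30 November 2025 – 6 February 2026; the standard-time date in Othir Canton, 22 February 2026, is outside that window, so Othir Canton is on standard time at UTC+05:00.
11:00 UTC + 5h = 16:00 local.

16:00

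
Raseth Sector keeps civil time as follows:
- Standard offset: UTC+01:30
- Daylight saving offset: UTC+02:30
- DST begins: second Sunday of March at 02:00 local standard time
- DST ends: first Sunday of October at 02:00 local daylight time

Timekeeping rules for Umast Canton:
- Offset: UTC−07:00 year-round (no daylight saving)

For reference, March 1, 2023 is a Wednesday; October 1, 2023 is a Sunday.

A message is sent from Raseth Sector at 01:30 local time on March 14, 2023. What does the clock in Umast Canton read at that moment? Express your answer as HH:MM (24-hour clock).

16:00

1 March 2023 is a Wednesday, so the first Sunday is March 5 and the second is March 12.
1 October 2023 is a Sunday, so the first Sunday is October 1.
March 14, 2023 lies within the daylight-saving period (12 March – 1 October), so Raseth Sector is on daylight time, UTC+02:30.
01:30 Raseth Sector − 2h30m = 23:00 UTC (rolling into the previous day, 13 March 2023).
Umast Canton has no daylight saving, so its offset is UTC−07:00 year-round.
23:00 UTC − 7h = 16:00 Umast Canton.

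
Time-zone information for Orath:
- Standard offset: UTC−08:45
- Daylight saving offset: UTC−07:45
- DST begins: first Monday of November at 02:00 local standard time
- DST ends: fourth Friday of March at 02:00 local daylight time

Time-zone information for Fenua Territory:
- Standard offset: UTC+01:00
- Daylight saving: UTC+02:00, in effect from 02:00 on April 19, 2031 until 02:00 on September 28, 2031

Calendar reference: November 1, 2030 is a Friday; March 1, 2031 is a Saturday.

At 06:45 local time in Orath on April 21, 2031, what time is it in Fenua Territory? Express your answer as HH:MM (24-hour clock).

1 November 2030 is a Friday, so the first Monday is November 4.
1 March 2031 is a Saturday, so the first Friday is March 7 and the fourth is March 28.
Daylight saving runs 4 November 2030 – 28 March 2031; April 21, 2031 is outside that window, so Orath is on standard time at UTC−08:45.
06:45 Orath + 8h45m = 15:30 UTC.
At the standard offset (UTC+01:00), 15:30 UTC + 1h = 16:30 Fenua Territory standard time.
Daylight saving runs 19 April – 28 September; the standard-time date in Fenua Territory, April 21, 2031, is inside that window, so Fenua Territory is at UTC+02:00.
15:30 UTC + 2h = 17:30 Fenua Territory.

17:30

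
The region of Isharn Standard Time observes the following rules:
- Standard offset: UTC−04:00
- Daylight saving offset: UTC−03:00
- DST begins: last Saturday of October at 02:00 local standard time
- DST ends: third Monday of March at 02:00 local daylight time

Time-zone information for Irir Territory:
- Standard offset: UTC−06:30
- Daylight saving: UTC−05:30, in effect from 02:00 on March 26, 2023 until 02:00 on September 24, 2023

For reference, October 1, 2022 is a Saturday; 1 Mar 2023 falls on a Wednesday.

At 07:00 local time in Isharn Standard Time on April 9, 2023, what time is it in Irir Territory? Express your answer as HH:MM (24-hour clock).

1 October 2022 is a Saturday, so Saturdays fall on 1, 8, 15, 22, 29; the last is October 29.
1 March 2023 is a Wednesday, so the first Monday is March 6 and the third is March 20.
Daylight saving runs 29 October 2022 – 20 March 2023; April 9, 2023 is outside that window, so Isharn Standard Time is on standard time at UTC−04:00.
07:00 Isharn Standard Time + 4h = 11:00 UTC.
At the standard offset (UTC−06:30), 11:00 UTC − 6h30m = 04:30 Irir Territory standard time.
Daylight saving runs 26 March – 24 September; the standard-time date in Irir Territory, April 9, 2023, is inside that window, so Irir Territory is at UTC−05:30.
11:00 UTC − 5h30m = 05:30 Irir Territory.

05:30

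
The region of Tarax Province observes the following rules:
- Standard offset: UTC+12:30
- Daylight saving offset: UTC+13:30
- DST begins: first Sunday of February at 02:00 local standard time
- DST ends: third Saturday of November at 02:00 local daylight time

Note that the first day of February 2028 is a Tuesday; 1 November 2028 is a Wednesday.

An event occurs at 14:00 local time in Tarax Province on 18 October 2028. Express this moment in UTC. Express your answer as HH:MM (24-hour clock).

00:30

1 February 2028 is a Tuesday, so the first Sunday is February 6.
1 November 2028 is a Wednesday, so the first Saturday is November 4 and the third is November 18.
18 October 2028 falls between 6 February and 18 November, so daylight saving is in effect and Tarax Province is at UTC+13:30.
14:00 local − 13h30m = 00:30 UTC.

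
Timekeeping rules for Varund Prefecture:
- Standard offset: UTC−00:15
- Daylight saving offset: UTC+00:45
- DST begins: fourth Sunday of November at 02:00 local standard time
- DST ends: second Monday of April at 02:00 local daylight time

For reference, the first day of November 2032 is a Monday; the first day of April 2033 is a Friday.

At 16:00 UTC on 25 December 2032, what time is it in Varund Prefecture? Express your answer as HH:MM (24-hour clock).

1 November 2032 is a Monday, so the first Sunday is November 7 and the fourth is November 28.
1 April 2033 is a Friday, so the first Monday is April 4 and the second is April 11.
At the standard offset (UTC−00:15), 16:00 UTC − 0h15m = 15:45 Varund Prefecture standard time.
The standard-time date in Varund Prefecture, 25 December 2032, falls between 28 November 2032 and 11 April 2033, so daylight saving is in effect and Varund Prefecture is at UTC+00:45.
16:00 UTC + 0h45m = 16:45 local.

16:45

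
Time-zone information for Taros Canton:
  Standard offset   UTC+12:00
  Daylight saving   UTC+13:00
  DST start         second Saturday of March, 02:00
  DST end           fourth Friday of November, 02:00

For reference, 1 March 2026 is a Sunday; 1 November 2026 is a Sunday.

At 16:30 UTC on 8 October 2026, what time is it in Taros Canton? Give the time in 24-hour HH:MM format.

1 March 2026 is a Sunday, so the first Saturday is March 7 and the second is March 14.
1 November 2026 is a Sunday, so the first Friday is November 6 and the fourth is November 27.
At the standard offset (UTC+12:00), 16:30 UTC + 12h = 04:30 Taros Canton standard time (rolling into the next day, 9 October 2026).
The standard-time date in Taros Canton, 9 October 2026, falls between 14 March and 27 November, so daylight saving is in effect and Taros Canton is at UTC+13:00.
16:30 UTC + 13h = 05:30 local (rolling into the next day, 9 October 2026).

05:30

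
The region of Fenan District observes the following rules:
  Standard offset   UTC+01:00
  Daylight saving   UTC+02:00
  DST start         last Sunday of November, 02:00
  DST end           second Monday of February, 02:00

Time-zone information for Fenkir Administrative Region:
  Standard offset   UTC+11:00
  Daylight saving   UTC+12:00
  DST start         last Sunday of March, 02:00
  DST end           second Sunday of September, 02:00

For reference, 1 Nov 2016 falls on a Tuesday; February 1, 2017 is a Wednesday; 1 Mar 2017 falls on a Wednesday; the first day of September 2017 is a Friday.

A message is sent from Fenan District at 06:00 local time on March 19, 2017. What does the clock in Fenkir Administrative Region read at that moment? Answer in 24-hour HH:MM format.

1 November 2016 is a Tuesday, so Sundays fall on 6, 13, 20, 27; the last is November 27.
1 February 2017 is a Wednesday, so the first Monday is February 6 and the second is February 13.
March 19, 2017 does not fall between 27 November 2016 and 13 February 2017, so daylight saving is not in effect and Fenan District is at UTC+01:00.
06:00 Fenan District − 1h = 05:00 UTC.
1 March 2017 is a Wednesday, so Sundays fall on 5, 12, 19, 26; the last is March 26.
1 September 2017 is a Friday, so the first Sunday is September 3 and the second is September 10.
At the standard offset (UTC+11:00), 05:00 UTC + 11h = 16:00 Fenkir Administrative Region standard time.
Daylight saving runs 26 March – 10 September; the standard-time date in Fenkir Administrative Region, March 19, 2017, is outside that window, so Fenkir Administrative Region is on standard time at UTC+11:00.
05:00 UTC + 11h = 16:00 Fenkir Administrative Region.

16:00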